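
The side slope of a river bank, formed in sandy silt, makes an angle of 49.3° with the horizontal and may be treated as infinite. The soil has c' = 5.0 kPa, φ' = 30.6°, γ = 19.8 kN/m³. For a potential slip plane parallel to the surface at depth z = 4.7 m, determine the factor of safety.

FS = 0.62

For an infinite slope with a slip plane parallel to the surface (no pore pressure): FS = [c' + γz cos²β tanφ'] / [γz sinβ cosβ].
γz = 19.8·4.7 = 93.06 kN/m²
Numerator = 5.0 + 93.06·cos²49.3°·tan30.6° = 5.0 + 93.06·0.4252·0.5914 = 28.403 kPa
Denominator = 93.06·sin49.3°·cos49.3° = 93.06·0.7581·0.6521 = 46.007 kPa
FS = 28.403 / 46.007 = 0.617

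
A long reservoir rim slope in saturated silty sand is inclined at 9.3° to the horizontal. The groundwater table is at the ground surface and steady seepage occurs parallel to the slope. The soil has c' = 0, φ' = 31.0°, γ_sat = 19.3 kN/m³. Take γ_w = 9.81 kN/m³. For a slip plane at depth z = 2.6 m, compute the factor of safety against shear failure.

With seepage parallel to the slope and the water table at the surface, the effective normal stress on the slip plane uses the buoyant unit weight γ' = γ_sat − γ_w while the driving shear stress uses γ_sat:
FS = [c' + γ' z cos²β tanφ'] / [γ_sat z sinβ cosβ]
(For c' = 0 this reduces to FS = (γ'/γ_sat)·tanφ'/tanβ.)
γ' = 19.3 − 9.81 = 9.49 kN/m³
Numerator = 0.0 + 9.49·2.6·cos²9.3°·tan31.0° = 0.0 + 9.49·2.6·0.9739·0.6009 = 14.438 kPa
Denominator = 19.3·2.6·sin9.3°·cos9.3° = 19.3·2.6·0.1616·0.9869 = 8.003 kPa
FS = 14.438 / 8.003 = 1.804

FS = 1.80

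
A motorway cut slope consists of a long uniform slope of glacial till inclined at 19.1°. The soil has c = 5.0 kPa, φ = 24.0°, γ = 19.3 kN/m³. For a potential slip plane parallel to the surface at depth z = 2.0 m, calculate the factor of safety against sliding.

FS = 1.70

For an infinite slope with a slip plane parallel to the surface (no pore pressure): FS = [c + γz cos²β tanφ] / [γz sinβ cosβ].
γz = 19.3·2.0 = 38.60 kN/m²
Numerator = 5.0 + 38.60·cos²19.1°·tan24.0° = 5.0 + 38.60·0.8929·0.4452 = 20.346 kPa
Denominator = 38.60·sin19.1°·cos19.1° = 38.60·0.3272·0.9449 = 11.935 kPa
FS = 20.346 / 11.935 = 1.705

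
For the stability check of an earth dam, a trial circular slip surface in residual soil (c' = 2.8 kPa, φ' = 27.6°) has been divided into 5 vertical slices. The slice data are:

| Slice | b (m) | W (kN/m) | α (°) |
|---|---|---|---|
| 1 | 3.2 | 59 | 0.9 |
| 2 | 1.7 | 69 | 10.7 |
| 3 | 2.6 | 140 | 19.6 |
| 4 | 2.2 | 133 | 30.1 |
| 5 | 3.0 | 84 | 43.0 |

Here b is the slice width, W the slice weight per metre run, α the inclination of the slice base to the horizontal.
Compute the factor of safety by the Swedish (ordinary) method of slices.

Ordinary method of slices: FS = Σ[c'·Δl_i + (W_i cosα_i)·tanφ'] / Σ W_i sinα_i, with Δl_i = b_i / cosα_i.
Slice 1: Δl = 3.2/cos0.9° = 3.200 m; N'_1 = 59·cos0.9° = 59.0; c'Δl = 8.96; W sinα = 0.9
Slice 2: Δl = 1.7/cos10.7° = 1.730 m; N'_2 = 69·cos10.7° = 67.8; c'Δl = 4.84; W sinα = 12.8
Slice 3: Δl = 2.6/cos19.6° = 2.760 m; N'_3 = 140·cos19.6° = 131.9; c'Δl = 7.73; W sinα = 47.0
Slice 4: Δl = 2.2/cos30.1° = 2.543 m; N'_4 = 133·cos30.1° = 115.1; c'Δl = 7.12; W sinα = 66.7
Slice 5: Δl = 3.0/cos43.0° = 4.102 m; N'_5 = 84·cos43.0° = 61.4; c'Δl = 11.49; W sinα = 57.3
Σc'Δl = 40.1 kN/m; ΣN' = 435.2 kN/m; ΣW sinα = 184.7 kN/m
Resisting = 40.1 + 435.2·tan27.6° = 40.1 + 227.5 = 267.6 kN/m
FS = 267.6 / 184.7 = 1.449

FS = 1.45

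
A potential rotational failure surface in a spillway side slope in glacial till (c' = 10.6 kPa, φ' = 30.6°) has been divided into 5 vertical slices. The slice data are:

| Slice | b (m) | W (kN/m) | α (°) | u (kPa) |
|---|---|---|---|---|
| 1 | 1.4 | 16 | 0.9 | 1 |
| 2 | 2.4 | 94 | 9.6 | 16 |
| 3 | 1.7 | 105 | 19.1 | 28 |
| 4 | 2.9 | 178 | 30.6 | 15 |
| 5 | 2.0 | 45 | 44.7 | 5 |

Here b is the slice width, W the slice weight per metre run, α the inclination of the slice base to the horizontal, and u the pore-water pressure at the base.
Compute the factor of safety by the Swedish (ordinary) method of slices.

FS = 1.54

Ordinary method of slices: FS = Σ[c'·Δl_i + (W_i cosα_i − u_i·Δl_i)·tanφ'] / Σ W_i sinα_i, with Δl_i = b_i / cosα_i.
Slice 1: Δl = 1.4/cos0.9° = 1.400 m; N'_1 = 16·cos0.9° − 1·1.400 = 14.6; c'Δl = 14.84; W sinα = 0.3
Slice 2: Δl = 2.4/cos9.6° = 2.434 m; N'_2 = 94·cos9.6° − 16·2.434 = 53.7; c'Δl = 25.80; W sinα = 15.7
Slice 3: Δl = 1.7/cos19.1° = 1.799 m; N'_3 = 105·cos19.1° − 28·1.799 = 48.8; c'Δl = 19.07; W sinα = 34.4
Slice 4: Δl = 2.9/cos30.6° = 3.369 m; N'_4 = 178·cos30.6° − 15·3.369 = 102.7; c'Δl = 35.71; W sinα = 90.6
Slice 5: Δl = 2.0/cos44.7° = 2.814 m; N'_5 = 45·cos44.7° − 5·2.814 = 17.9; c'Δl = 29.83; W sinα = 31.7
Σc'Δl = 125.3 kN/m; ΣN' = 237.8 kN/m; ΣW sinα = 172.5 kN/m
Resisting = 125.3 + 237.8·tan30.6° = 125.3 + 140.6 = 265.9 kN/m
FS = 265.9 / 172.5 = 1.541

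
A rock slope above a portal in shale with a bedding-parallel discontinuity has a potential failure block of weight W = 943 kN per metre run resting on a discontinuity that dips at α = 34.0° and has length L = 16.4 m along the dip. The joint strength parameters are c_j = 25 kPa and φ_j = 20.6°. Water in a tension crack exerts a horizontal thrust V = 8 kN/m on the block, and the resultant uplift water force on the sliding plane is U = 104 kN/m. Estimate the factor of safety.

Resolving the block weight along and normal to the plane and applying the Mohr–Coulomb strength on the joint:
N' = W cosα − U − V sinα = 943·cos34.0° − 104 − 8·sin34.0° = 673.3 kN/m
Driving force T = W sinα + V cosα = 943·sin34.0° + 8·cos34.0° = 534.0 kN/m
Resisting force R = c_j·L + N'·tanφ_j = 25·16.4 + 673.3·tan20.6° = 410.0 + 253.1 = 663.1 kN/m
FS = R / T = 663.1 / 534.0 = 1.242

FS = 1.24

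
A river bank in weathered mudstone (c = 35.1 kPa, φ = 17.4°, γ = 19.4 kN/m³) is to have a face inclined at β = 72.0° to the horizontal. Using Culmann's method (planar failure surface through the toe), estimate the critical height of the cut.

Culmann's analysis gives the critical failure plane at α_cr = (β + φ)/2 = (72.0 + 17.4)/2 = 44.7°, and the critical height
H_c = (4c/γ) · sinβ cosφ / [1 − cos(β − φ)]
    = (4·35.1/19.4) · sin72.0°·cos17.4° / [1 − cos(54.6°)]
    = 7.237 · 0.9511·0.9542 / [1 − 0.5793]
    = 7.237 · 0.9075 / 0.4207
    = 15.61 m

H_c = 15.61 m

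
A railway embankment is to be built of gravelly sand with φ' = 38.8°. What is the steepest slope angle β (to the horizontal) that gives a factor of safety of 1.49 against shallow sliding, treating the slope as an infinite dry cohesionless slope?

β = 28.4°

For an infinite dry cohesionless slope FS = tanφ'/tanβ, so tanβ = tanφ' / FS.
tanβ = tan38.8° / 1.49 = 0.8040 / 1.49 = 0.5396
β = arctan(0.5396) = 28.35°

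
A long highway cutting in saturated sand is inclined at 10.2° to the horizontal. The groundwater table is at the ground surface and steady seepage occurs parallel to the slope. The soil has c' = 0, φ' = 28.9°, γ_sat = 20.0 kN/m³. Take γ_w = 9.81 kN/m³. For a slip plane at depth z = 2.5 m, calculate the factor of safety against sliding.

With seepage parallel to the slope and the water table at the surface, the effective normal stress on the slip plane uses the buoyant unit weight γ' = γ_sat − γ_w while the driving shear stress uses γ_sat:
FS = [c' + γ' z cos²β tanφ'] / [γ_sat z sinβ cosβ]
(For c' = 0 this reduces to FS = (γ'/γ_sat)·tanφ'/tanβ.)
γ' = 20.0 − 9.81 = 10.19 kN/m³
Numerator = 0.0 + 10.19·2.5·cos²10.2°·tan28.9° = 0.0 + 10.19·2.5·0.9686·0.5520 = 13.622 kPa
Denominator = 20.0·2.5·sin10.2°·cos10.2° = 20.0·2.5·0.1771·0.9842 = 8.714 kPa
FS = 13.622 / 8.714 = 1.563

FS = 1.56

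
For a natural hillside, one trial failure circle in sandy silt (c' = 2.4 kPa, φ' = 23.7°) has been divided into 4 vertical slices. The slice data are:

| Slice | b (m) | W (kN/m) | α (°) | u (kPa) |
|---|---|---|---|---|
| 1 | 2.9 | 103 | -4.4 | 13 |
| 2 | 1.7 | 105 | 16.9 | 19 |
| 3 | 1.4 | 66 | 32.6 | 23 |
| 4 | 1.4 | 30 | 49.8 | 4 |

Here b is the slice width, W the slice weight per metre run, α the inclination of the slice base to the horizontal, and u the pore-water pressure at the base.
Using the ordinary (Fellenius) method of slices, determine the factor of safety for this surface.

Ordinary method of slices: FS = Σ[c'·Δl_i + (W_i cosα_i − u_i·Δl_i)·tanφ'] / Σ W_i sinα_i, with Δl_i = b_i / cosα_i.
Slice 1: Δl = 2.9/cos(-4.4°) = 2.909 m; N'_1 = 103·cos(-4.4°) − 13·2.909 = 64.9; c'Δl = 6.98; W sinα = -7.9
Slice 2: Δl = 1.7/cos16.9° = 1.777 m; N'_2 = 105·cos16.9° − 19·1.777 = 66.7; c'Δl = 4.26; W sinα = 30.5
Slice 3: Δl = 1.4/cos32.6° = 1.662 m; N'_3 = 66·cos32.6° − 23·1.662 = 17.4; c'Δl = 3.99; W sinα = 35.6
Slice 4: Δl = 1.4/cos49.8° = 2.169 m; N'_4 = 30·cos49.8° − 4·2.169 = 10.7; c'Δl = 5.21; W sinα = 22.9
Σc'Δl = 20.4 kN/m; ΣN' = 159.7 kN/m; ΣW sinα = 81.1 kN/m
Resisting = 20.4 + 159.7·tan23.7° = 20.4 + 70.1 = 90.5 kN/m
FS = 90.5 / 81.1 = 1.116

FS = 1.12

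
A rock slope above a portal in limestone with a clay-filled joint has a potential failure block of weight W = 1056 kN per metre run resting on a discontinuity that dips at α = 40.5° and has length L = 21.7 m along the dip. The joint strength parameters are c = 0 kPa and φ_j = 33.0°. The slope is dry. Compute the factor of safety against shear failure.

Resolving the block weight along and normal to the plane and applying the Mohr–Coulomb strength on the joint:
N' = W cosα = 1056·cos40.5° = 803.0 kN/m
Driving force T = W sinα = 1056·sin40.5° = 685.8 kN/m
Resisting force R = c·L + N'·tanφ_j = 0·21.7 + 803.0·tan33.0° = 0.0 + 521.5 = 521.5 kN/m
FS = R / T = 521.5 / 685.8 = 0.760

FS = 0.76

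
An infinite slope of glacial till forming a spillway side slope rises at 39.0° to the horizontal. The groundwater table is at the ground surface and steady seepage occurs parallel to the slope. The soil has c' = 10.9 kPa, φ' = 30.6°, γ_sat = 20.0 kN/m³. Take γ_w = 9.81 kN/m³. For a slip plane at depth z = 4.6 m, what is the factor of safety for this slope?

With seepage parallel to the slope and the water table at the surface, the effective normal stress on the slip plane uses the buoyant unit weight γ' = γ_sat − γ_w while the driving shear stress uses γ_sat:
FS = [c' + γ' z cos²β tanφ'] / [γ_sat z sinβ cosβ]
γ' = 20.0 − 9.81 = 10.19 kN/m³
Numerator = 10.9 + 10.19·4.6·cos²39.0°·tan30.6° = 10.9 + 10.19·4.6·0.6040·0.5914 = 27.642 kPa
Denominator = 20.0·4.6·sin39.0°·cos39.0° = 20.0·4.6·0.6293·0.7771 = 44.995 kPa
FS = 27.642 / 44.995 = 0.614

FS = 0.61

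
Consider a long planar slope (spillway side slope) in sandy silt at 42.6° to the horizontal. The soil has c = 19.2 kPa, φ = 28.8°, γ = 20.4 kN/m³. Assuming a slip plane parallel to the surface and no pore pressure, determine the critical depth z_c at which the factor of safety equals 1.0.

z_c = 4.70 m

Setting FS = 1.00 in FS = [c + γz cos²β tanφ] / [γz sinβ cosβ] and solving for z:
z = c / [γ cosβ (FS·sinβ − cosβ·tanφ)]
  = 19.2 / [20.4·cos42.6°·(1.00·sin42.6° − cos42.6°·tan28.8°)]
  = 19.2 / [20.4·0.7361·(1.00·0.6769 − 0.7361·0.5498)]
  = 19.2 / 4.0875 = 4.697 m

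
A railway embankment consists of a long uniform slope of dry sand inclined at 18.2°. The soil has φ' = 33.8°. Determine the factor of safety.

FS = 2.04

For a dry cohesionless infinite slope the factor of safety is FS = tanφ' / tanβ.
FS = tan33.8° / tan18.2° = 0.6694 / 0.3288 = 2.036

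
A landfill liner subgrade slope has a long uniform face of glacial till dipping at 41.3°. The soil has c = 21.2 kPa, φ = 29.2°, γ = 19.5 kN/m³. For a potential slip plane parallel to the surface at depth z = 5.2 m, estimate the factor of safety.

FS = 1.06

For an infinite slope with a slip plane parallel to the surface (no pore pressure): FS = [c + γz cos²β tanφ] / [γz sinβ cosβ].
γz = 19.5·5.2 = 101.40 kN/m²
Numerator = 21.2 + 101.40·cos²41.3°·tan29.2° = 21.2 + 101.40·0.5644·0.5589 = 53.185 kPa
Denominator = 101.40·sin41.3°·cos41.3° = 101.40·0.6600·0.7513 = 50.278 kPa
FS = 53.185 / 50.278 = 1.058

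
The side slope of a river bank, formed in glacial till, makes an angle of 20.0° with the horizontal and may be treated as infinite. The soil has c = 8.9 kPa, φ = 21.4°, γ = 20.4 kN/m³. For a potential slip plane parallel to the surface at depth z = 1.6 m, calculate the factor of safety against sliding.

FS = 1.93

For an infinite slope with a slip plane parallel to the surface (no pore pressure): FS = [c + γz cos²β tanφ] / [γz sinβ cosβ].
γz = 20.4·1.6 = 32.64 kN/m²
Numerator = 8.9 + 32.64·cos²20.0°·tan21.4° = 8.9 + 32.64·0.8830·0.3919 = 20.195 kPa
Denominator = 32.64·sin20.0°·cos20.0° = 32.64·0.3420·0.9397 = 10.490 kPa
FS = 20.195 / 10.490 = 1.925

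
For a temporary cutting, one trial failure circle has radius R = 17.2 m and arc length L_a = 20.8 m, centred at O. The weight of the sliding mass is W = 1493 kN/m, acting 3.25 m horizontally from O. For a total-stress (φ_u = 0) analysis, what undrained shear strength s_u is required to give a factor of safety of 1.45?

FS = s_u·L_a·R / (W·d), so s_u = FS·W·d / (L_a·R).
s_u = 1.45·1493·3.25 / (20.80·17.2) = 7035.8 / 357.76 = 19.67 kPa

s_u = 19.7 kPa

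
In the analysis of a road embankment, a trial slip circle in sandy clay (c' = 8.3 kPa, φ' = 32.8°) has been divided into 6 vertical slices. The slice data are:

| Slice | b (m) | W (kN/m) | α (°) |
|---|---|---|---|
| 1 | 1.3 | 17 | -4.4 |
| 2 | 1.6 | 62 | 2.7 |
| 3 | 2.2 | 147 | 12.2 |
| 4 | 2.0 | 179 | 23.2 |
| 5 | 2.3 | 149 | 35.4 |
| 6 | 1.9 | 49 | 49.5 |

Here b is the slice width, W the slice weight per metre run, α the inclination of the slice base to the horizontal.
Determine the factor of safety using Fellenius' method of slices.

FS = 2.01

Ordinary method of slices: FS = Σ[c'·Δl_i + (W_i cosα_i)·tanφ'] / Σ W_i sinα_i, with Δl_i = b_i / cosα_i.
Slice 1: Δl = 1.3/cos(-4.4°) = 1.304 m; N'_1 = 17·cos(-4.4°) = 16.9; c'Δl = 10.82; W sinα = -1.3
Slice 2: Δl = 1.6/cos2.7° = 1.602 m; N'_2 = 62·cos2.7° = 61.9; c'Δl = 13.29; W sinα = 2.9
Slice 3: Δl = 2.2/cos12.2° = 2.251 m; N'_3 = 147·cos12.2° = 143.7; c'Δl = 18.68; W sinα = 31.1
Slice 4: Δl = 2.0/cos23.2° = 2.176 m; N'_4 = 179·cos23.2° = 164.5; c'Δl = 18.06; W sinα = 70.5
Slice 5: Δl = 2.3/cos35.4° = 2.822 m; N'_5 = 149·cos35.4° = 121.5; c'Δl = 23.42; W sinα = 86.3
Slice 6: Δl = 1.9/cos49.5° = 2.926 m; N'_6 = 49·cos49.5° = 31.8; c'Δl = 24.28; W sinα = 37.3
Σc'Δl = 108.6 kN/m; ΣN' = 540.4 kN/m; ΣW sinα = 226.8 kN/m
Resisting = 108.6 + 540.4·tan32.8° = 108.6 + 348.2 = 456.8 kN/m
FS = 456.8 / 226.8 = 2.014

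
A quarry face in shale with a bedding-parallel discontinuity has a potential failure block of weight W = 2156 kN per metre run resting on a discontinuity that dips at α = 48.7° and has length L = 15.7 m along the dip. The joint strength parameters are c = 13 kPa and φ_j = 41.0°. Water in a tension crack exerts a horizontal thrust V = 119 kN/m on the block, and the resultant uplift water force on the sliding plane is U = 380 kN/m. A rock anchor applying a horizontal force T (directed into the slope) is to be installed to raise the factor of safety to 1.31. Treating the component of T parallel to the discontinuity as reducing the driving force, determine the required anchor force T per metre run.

Resolving forces along and normal to the sliding plane, with the horizontal anchor force T adding T·sinα to the effective normal force and T·cosα acting up the plane against the driving force:
FS = [cL + (W cosα − U − V sinα + T sinα) tanφ_j] / [W sinα + V cosα − T cosα]
Without the anchor: N' = 953.6 kN/m, driving T_d = 1698.3 kN/m, resisting R = 13·15.7 + 953.6·tan41.0° = 1033.0 kN/m, FS = 0.61.
Setting FS = 1.31 and solving for T:
1.31·(1698.3 − T cos48.7°) = 1033.0 + T sin48.7°·tan41.0°
T·(sin48.7°·tan41.0° + 1.31·cos48.7°) = 1.31·1698.3 − 1033.0
T·(0.7513·0.8693 + 1.31·0.6600) = 2224.7 − 1033.0 = 1191.7
T·1.5177 = 1191.7
T = 785.2 kN/m

T = 785 kN/m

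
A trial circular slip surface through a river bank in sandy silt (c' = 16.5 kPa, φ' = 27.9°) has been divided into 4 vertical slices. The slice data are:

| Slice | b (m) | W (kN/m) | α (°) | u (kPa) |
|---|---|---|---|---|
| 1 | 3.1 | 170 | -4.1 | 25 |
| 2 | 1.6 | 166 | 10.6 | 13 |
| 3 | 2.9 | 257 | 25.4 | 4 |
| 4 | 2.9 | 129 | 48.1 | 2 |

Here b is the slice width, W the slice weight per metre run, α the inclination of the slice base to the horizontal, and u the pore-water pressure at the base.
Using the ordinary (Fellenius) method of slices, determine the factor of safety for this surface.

FS = 2.15

Ordinary method of slices: FS = Σ[c'·Δl_i + (W_i cosα_i − u_i·Δl_i)·tanφ'] / Σ W_i sinα_i, with Δl_i = b_i / cosα_i.
Slice 1: Δl = 3.1/cos(-4.1°) = 3.108 m; N'_1 = 170·cos(-4.1°) − 25·3.108 = 91.9; c'Δl = 51.28; W sinα = -12.2
Slice 2: Δl = 1.6/cos10.6° = 1.628 m; N'_2 = 166·cos10.6° − 13·1.628 = 142.0; c'Δl = 26.86; W sinα = 30.5
Slice 3: Δl = 2.9/cos25.4° = 3.210 m; N'_3 = 257·cos25.4° − 4·3.210 = 219.3; c'Δl = 52.97; W sinα = 110.2
Slice 4: Δl = 2.9/cos48.1° = 4.342 m; N'_4 = 129·cos48.1° − 2·4.342 = 77.5; c'Δl = 71.65; W sinα = 96.0
Σc'Δl = 202.8 kN/m; ΣN' = 530.7 kN/m; ΣW sinα = 224.6 kN/m
Resisting = 202.8 + 530.7·tan27.9° = 202.8 + 281.0 = 483.7 kN/m
FS = 483.7 / 224.6 = 2.153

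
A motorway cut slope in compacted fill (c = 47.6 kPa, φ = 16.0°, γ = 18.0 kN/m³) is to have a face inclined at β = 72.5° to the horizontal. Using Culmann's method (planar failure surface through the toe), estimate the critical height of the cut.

H_c = 21.64 m

Culmann's analysis gives the critical failure plane at α_cr = (β + φ)/2 = (72.5 + 16.0)/2 = 44.2°, and the critical height
H_c = (4c/γ) · sinβ cosφ / [1 − cos(β − φ)]
    = (4·47.6/18.0) · sin72.5°·cos16.0° / [1 − cos(56.5°)]
    = 10.578 · 0.9537·0.9613 / [1 − 0.5519]
    = 10.578 · 0.9168 / 0.4481
    = 21.64 m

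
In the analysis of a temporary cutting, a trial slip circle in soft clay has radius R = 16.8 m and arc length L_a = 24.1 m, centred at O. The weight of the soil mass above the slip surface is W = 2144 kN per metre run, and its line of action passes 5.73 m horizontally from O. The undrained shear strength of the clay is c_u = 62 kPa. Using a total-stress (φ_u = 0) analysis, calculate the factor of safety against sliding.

FS = 2.04

Taking moments about the centre O, the resisting moment is provided by the undrained shear strength acting along the arc:
M_R = c_u·L_a·R = 62·24.10·16.8 = 25102.6 kN·m/m
M_D = W·d = 2144·5.73 = 12285.1 kN·m/m
FS = M_R / M_D = 25102.6 / 12285.1 = 2.043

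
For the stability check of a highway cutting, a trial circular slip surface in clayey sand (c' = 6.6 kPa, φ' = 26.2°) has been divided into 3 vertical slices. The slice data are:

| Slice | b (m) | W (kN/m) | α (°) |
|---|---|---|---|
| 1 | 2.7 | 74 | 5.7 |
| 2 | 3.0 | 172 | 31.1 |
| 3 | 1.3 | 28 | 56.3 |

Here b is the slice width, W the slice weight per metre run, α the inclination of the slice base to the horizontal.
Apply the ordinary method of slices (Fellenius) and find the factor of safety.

FS = 1.45

Ordinary method of slices: FS = Σ[c'·Δl_i + (W_i cosα_i)·tanφ'] / Σ W_i sinα_i, with Δl_i = b_i / cosα_i.
Slice 1: Δl = 2.7/cos5.7° = 2.713 m; N'_1 = 74·cos5.7° = 73.6; c'Δl = 17.91; W sinα = 7.3
Slice 2: Δl = 3.0/cos31.1° = 3.504 m; N'_2 = 172·cos31.1° = 147.3; c'Δl = 23.12; W sinα = 88.8
Slice 3: Δl = 1.3/cos56.3° = 2.343 m; N'_3 = 28·cos56.3° = 15.5; c'Δl = 15.46; W sinα = 23.3
Σc'Δl = 56.5 kN/m; ΣN' = 236.4 kN/m; ΣW sinα = 119.5 kN/m
Resisting = 56.5 + 236.4·tan26.2° = 56.5 + 116.3 = 172.8 kN/m
FS = 172.8 / 119.5 = 1.447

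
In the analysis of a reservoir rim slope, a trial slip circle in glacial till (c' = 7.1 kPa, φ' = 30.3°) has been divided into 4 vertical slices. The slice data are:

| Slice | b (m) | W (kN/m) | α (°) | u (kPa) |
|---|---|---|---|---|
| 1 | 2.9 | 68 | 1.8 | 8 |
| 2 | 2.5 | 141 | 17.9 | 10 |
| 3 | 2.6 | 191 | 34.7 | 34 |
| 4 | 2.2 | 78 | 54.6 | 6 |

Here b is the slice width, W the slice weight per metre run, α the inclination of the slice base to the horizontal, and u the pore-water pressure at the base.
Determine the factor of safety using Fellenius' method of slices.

FS = 1.01

Ordinary method of slices: FS = Σ[c'·Δl_i + (W_i cosα_i − u_i·Δl_i)·tanφ'] / Σ W_i sinα_i, with Δl_i = b_i / cosα_i.
Slice 1: Δl = 2.9/cos1.8° = 2.901 m; N'_1 = 68·cos1.8° − 8·2.901 = 44.8; c'Δl = 20.60; W sinα = 2.1
Slice 2: Δl = 2.5/cos17.9° = 2.627 m; N'_2 = 141·cos17.9° − 10·2.627 = 107.9; c'Δl = 18.65; W sinα = 43.3
Slice 3: Δl = 2.6/cos34.7° = 3.162 m; N'_3 = 191·cos34.7° − 34·3.162 = 49.5; c'Δl = 22.45; W sinα = 108.7
Slice 4: Δl = 2.2/cos54.6° = 3.798 m; N'_4 = 78·cos54.6° − 6·3.798 = 22.4; c'Δl = 26.96; W sinα = 63.6
Σc'Δl = 88.7 kN/m; ΣN' = 224.6 kN/m; ΣW sinα = 217.8 kN/m
Resisting = 88.7 + 224.6·tan30.3° = 88.7 + 131.2 = 219.9 kN/m
FS = 219.9 / 217.8 = 1.010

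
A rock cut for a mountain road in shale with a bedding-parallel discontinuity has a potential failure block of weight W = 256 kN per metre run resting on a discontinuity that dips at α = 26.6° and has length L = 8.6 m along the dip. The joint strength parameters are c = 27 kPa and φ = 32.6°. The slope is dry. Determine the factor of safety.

Resolving the block weight along and normal to the plane and applying the Mohr–Coulomb strength on the joint:
N' = W cosα = 256·cos26.6° = 228.9 kN/m
Driving force T = W sinα = 256·sin26.6° = 114.6 kN/m
Resisting force R = c·L + N'·tanφ = 27·8.6 + 228.9·tan32.6° = 232.2 + 146.4 = 378.6 kN/m
FS = R / T = 378.6 / 114.6 = 3.303

FS = 3.30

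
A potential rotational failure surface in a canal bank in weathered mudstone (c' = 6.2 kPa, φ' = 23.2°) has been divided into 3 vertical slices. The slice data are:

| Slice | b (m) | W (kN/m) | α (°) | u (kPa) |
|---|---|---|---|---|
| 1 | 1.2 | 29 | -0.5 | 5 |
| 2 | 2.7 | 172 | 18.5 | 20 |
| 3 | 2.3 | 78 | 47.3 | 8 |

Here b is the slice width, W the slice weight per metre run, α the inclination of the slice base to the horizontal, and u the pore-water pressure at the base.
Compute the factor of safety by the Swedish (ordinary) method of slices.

FS = 1.01

Ordinary method of slices: FS = Σ[c'·Δl_i + (W_i cosα_i − u_i·Δl_i)·tanφ'] / Σ W_i sinα_i, with Δl_i = b_i / cosα_i.
Slice 1: Δl = 1.2/cos(-0.5°) = 1.200 m; N'_1 = 29·cos(-0.5°) − 5·1.200 = 23.0; c'Δl = 7.44; W sinα = -0.3
Slice 2: Δl = 2.7/cos18.5° = 2.847 m; N'_2 = 172·cos18.5° − 20·2.847 = 106.2; c'Δl = 17.65; W sinα = 54.6
Slice 3: Δl = 2.3/cos47.3° = 3.392 m; N'_3 = 78·cos47.3° − 8·3.392 = 25.8; c'Δl = 21.03; W sinα = 57.3
Σc'Δl = 46.1 kN/m; ΣN' = 154.9 kN/m; ΣW sinα = 111.6 kN/m
Resisting = 46.1 + 154.9·tan23.2° = 46.1 + 66.4 = 112.5 kN/m
FS = 112.5 / 111.6 = 1.008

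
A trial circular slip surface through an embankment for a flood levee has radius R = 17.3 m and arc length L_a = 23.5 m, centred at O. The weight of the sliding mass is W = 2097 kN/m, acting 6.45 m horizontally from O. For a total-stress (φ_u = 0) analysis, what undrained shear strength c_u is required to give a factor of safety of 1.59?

c_u = 52.9 kPa

FS = c_u·L_a·R / (W·d), so c_u = FS·W·d / (L_a·R).
c_u = 1.59·2097·6.45 / (23.50·17.3) = 21505.8 / 406.55 = 52.90 kPa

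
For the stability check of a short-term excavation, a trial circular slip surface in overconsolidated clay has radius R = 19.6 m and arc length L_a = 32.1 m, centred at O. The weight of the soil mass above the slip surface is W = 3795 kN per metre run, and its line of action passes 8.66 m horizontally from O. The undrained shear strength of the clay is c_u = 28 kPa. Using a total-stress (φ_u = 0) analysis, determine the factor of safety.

FS = 0.54

Taking moments about the centre O, the resisting moment is provided by the undrained shear strength acting along the arc:
M_R = c_u·L_a·R = 28·32.10·19.6 = 17616.5 kN·m/m
M_D = W·d = 3795·8.66 = 32864.7 kN·m/m
FS = M_R / M_D = 17616.5 / 32864.7 = 0.536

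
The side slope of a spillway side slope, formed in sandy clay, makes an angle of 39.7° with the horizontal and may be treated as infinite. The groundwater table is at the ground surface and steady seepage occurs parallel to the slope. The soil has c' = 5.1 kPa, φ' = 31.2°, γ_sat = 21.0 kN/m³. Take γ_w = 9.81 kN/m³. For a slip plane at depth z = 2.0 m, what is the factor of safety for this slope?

FS = 0.64

With seepage parallel to the slope and the water table at the surface, the effective normal stress on the slip plane uses the buoyant unit weight γ' = γ_sat − γ_w while the driving shear stress uses γ_sat:
FS = [c' + γ' z cos²β tanφ'] / [γ_sat z sinβ cosβ]
γ' = 21.0 − 9.81 = 11.19 kN/m³
Numerator = 5.1 + 11.19·2.0·cos²39.7°·tan31.2° = 5.1 + 11.19·2.0·0.5920·0.6056 = 13.124 kPa
Denominator = 21.0·2.0·sin39.7°·cos39.7° = 21.0·2.0·0.6388·0.7694 = 20.642 kPa
FS = 13.124 / 20.642 = 0.636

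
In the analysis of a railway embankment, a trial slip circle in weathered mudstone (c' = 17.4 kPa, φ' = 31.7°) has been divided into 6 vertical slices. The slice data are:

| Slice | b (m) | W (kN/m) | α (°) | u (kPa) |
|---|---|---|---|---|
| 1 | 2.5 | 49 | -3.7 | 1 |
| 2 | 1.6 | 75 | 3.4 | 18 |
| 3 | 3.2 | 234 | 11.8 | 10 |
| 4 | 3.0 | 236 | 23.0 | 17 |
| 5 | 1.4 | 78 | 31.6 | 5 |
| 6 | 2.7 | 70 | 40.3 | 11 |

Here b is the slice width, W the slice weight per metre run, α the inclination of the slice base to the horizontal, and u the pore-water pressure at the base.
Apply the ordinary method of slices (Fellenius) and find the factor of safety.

FS = 2.63

Ordinary method of slices: FS = Σ[c'·Δl_i + (W_i cosα_i − u_i·Δl_i)·tanφ'] / Σ W_i sinα_i, with Δl_i = b_i / cosα_i.
Slice 1: Δl = 2.5/cos(-3.7°) = 2.505 m; N'_1 = 49·cos(-3.7°) − 1·2.505 = 46.4; c'Δl = 43.59; W sinα = -3.2
Slice 2: Δl = 1.6/cos3.4° = 1.603 m; N'_2 = 75·cos3.4° − 18·1.603 = 46.0; c'Δl = 27.89; W sinα = 4.4
Slice 3: Δl = 3.2/cos11.8° = 3.269 m; N'_3 = 234·cos11.8° − 10·3.269 = 196.4; c'Δl = 56.88; W sinα = 47.9
Slice 4: Δl = 3.0/cos23.0° = 3.259 m; N'_4 = 236·cos23.0° − 17·3.259 = 161.8; c'Δl = 56.71; W sinα = 92.2
Slice 5: Δl = 1.4/cos31.6° = 1.644 m; N'_5 = 78·cos31.6° − 5·1.644 = 58.2; c'Δl = 28.60; W sinα = 40.9
Slice 6: Δl = 2.7/cos40.3° = 3.540 m; N'_6 = 70·cos40.3° − 11·3.540 = 14.4; c'Δl = 61.60; W sinα = 45.3
Σc'Δl = 275.3 kN/m; ΣN' = 523.3 kN/m; ΣW sinα = 227.5 kN/m
Resisting = 275.3 + 523.3·tan31.7° = 275.3 + 323.2 = 598.4 kN/m
FS = 598.4 / 227.5 = 2.631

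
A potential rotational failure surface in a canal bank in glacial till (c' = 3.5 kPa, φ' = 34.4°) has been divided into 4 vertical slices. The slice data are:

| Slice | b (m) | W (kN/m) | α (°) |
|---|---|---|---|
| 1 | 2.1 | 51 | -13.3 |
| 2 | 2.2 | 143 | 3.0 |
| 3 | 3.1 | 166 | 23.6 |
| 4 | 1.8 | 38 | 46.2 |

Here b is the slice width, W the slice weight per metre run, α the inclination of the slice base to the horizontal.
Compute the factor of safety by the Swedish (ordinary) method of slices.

FS = 3.24

Ordinary method of slices: FS = Σ[c'·Δl_i + (W_i cosα_i)·tanφ'] / Σ W_i sinα_i, with Δl_i = b_i / cosα_i.
Slice 1: Δl = 2.1/cos(-13.3°) = 2.158 m; N'_1 = 51·cos(-13.3°) = 49.6; c'Δl = 7.55; W sinα = -11.7
Slice 2: Δl = 2.2/cos3.0° = 2.203 m; N'_2 = 143·cos3.0° = 142.8; c'Δl = 7.71; W sinα = 7.5
Slice 3: Δl = 3.1/cos23.6° = 3.383 m; N'_3 = 166·cos23.6° = 152.1; c'Δl = 11.84; W sinα = 66.5
Slice 4: Δl = 1.8/cos46.2° = 2.601 m; N'_4 = 38·cos46.2° = 26.3; c'Δl = 9.10; W sinα = 27.4
Σc'Δl = 36.2 kN/m; ΣN' = 370.9 kN/m; ΣW sinα = 89.6 kN/m
Resisting = 36.2 + 370.9·tan34.4° = 36.2 + 253.9 = 290.1 kN/m
FS = 290.1 / 89.6 = 3.237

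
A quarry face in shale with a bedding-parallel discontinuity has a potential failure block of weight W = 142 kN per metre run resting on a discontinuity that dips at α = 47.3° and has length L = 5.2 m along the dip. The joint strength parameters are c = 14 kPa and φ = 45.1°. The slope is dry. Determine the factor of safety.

Resolving the block weight along and normal to the plane and applying the Mohr–Coulomb strength on the joint:
N' = W cosα = 142·cos47.3° = 96.3 kN/m
Driving force T = W sinα = 142·sin47.3° = 104.4 kN/m
Resisting force R = c·L + N'·tanφ = 14·5.2 + 96.3·tan45.1° = 72.8 + 96.6 = 169.4 kN/m
FS = R / T = 169.4 / 104.4 = 1.624

FS = 1.62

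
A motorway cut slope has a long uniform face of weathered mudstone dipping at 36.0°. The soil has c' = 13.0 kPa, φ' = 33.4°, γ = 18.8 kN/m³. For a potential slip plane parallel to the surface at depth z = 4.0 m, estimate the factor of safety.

FS = 1.27

For an infinite slope with a slip plane parallel to the surface (no pore pressure): FS = [c' + γz cos²β tanφ'] / [γz sinβ cosβ].
γz = 18.8·4.0 = 75.20 kN/m²
Numerator = 13.0 + 75.20·cos²36.0°·tan33.4° = 13.0 + 75.20·0.6545·0.6594 = 45.454 kPa
Denominator = 75.20·sin36.0°·cos36.0° = 75.20·0.5878·0.8090 = 35.760 kPa
FS = 45.454 / 35.760 = 1.271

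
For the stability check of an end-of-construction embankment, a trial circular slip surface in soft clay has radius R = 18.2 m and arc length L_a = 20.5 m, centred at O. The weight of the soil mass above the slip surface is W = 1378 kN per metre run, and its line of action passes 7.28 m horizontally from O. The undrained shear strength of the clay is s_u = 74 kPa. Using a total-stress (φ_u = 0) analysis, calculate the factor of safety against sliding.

Taking moments about the centre O, the resisting moment is provided by the undrained shear strength acting along the arc:
M_R = s_u·L_a·R = 74·20.50·18.2 = 27609.4 kN·m/m
M_D = W·d = 1378·7.28 = 10031.8 kN·m/m
FS = M_R / M_D = 27609.4 / 10031.8 = 2.752

FS = 2.75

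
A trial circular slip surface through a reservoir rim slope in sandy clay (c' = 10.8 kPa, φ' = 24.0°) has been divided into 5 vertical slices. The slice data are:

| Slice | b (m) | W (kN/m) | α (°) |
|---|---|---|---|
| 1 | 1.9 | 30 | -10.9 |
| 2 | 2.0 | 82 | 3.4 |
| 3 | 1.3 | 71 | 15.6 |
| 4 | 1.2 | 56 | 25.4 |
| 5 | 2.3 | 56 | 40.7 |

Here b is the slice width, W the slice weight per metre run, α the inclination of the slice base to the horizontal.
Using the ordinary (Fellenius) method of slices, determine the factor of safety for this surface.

Ordinary method of slices: FS = Σ[c'·Δl_i + (W_i cosα_i)·tanφ'] / Σ W_i sinα_i, with Δl_i = b_i / cosα_i.
Slice 1: Δl = 1.9/cos(-10.9°) = 1.935 m; N'_1 = 30·cos(-10.9°) = 29.5; c'Δl = 20.90; W sinα = -5.7
Slice 2: Δl = 2.0/cos3.4° = 2.004 m; N'_2 = 82·cos3.4° = 81.9; c'Δl = 21.64; W sinα = 4.9
Slice 3: Δl = 1.3/cos15.6° = 1.350 m; N'_3 = 71·cos15.6° = 68.4; c'Δl = 14.58; W sinα = 19.1
Slice 4: Δl = 1.2/cos25.4° = 1.328 m; N'_4 = 56·cos25.4° = 50.6; c'Δl = 14.35; W sinα = 24.0
Slice 5: Δl = 2.3/cos40.7° = 3.034 m; N'_5 = 56·cos40.7° = 42.5; c'Δl = 32.76; W sinα = 36.5
Σc'Δl = 104.2 kN/m; ΣN' = 272.7 kN/m; ΣW sinα = 78.8 kN/m
Resisting = 104.2 + 272.7·tan24.0° = 104.2 + 121.4 = 225.7 kN/m
FS = 225.7 / 78.8 = 2.863

FS = 2.86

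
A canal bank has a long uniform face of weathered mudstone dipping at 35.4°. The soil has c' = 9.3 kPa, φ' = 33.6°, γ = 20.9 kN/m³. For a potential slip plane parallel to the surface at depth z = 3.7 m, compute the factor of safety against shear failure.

For an infinite slope with a slip plane parallel to the surface (no pore pressure): FS = [c' + γz cos²β tanφ'] / [γz sinβ cosβ].
γz = 20.9·3.7 = 77.33 kN/m²
Numerator = 9.3 + 77.33·cos²35.4°·tan33.6° = 9.3 + 77.33·0.6644·0.6644 = 43.437 kPa
Denominator = 77.33·sin35.4°·cos35.4° = 77.33·0.5793·0.8151 = 36.514 kPa
FS = 43.437 / 36.514 = 1.190

FS = 1.19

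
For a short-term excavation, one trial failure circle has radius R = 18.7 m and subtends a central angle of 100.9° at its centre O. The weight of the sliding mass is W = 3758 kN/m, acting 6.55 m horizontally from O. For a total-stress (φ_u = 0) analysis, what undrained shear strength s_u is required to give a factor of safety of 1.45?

FS = s_u·L_a·R / (W·d), so s_u = FS·W·d / (L_a·R).
Arc length L_a = R·θ = 18.7·(100.9°·π/180) = 18.7·1.7610 = 32.93 m
s_u = 1.45·3758·6.55 / (32.93·18.7) = 35691.6 / 615.82 = 57.96 kPa

s_u = 58.0 kPa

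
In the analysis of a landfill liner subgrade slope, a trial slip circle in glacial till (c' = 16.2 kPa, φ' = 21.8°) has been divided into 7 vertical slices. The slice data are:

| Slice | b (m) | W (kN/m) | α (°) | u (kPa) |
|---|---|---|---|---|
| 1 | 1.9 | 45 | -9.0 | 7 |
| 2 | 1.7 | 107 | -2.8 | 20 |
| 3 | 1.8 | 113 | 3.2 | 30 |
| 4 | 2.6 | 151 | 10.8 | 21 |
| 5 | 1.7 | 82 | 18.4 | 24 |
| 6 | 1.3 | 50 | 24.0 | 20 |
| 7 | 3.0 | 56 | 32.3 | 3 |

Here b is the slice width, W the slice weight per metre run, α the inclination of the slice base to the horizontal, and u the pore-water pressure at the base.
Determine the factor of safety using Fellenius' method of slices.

Ordinary method of slices: FS = Σ[c'·Δl_i + (W_i cosα_i − u_i·Δl_i)·tanφ'] / Σ W_i sinα_i, with Δl_i = b_i / cosα_i.
Slice 1: Δl = 1.9/cos(-9.0°) = 1.924 m; N'_1 = 45·cos(-9.0°) − 7·1.924 = 31.0; c'Δl = 31.16; W sinα = -7.0
Slice 2: Δl = 1.7/cos(-2.8°) = 1.702 m; N'_2 = 107·cos(-2.8°) − 20·1.702 = 72.8; c'Δl = 27.57; W sinα = -5.2
Slice 3: Δl = 1.8/cos3.2° = 1.803 m; N'_3 = 113·cos3.2° − 30·1.803 = 58.7; c'Δl = 29.21; W sinα = 6.3
Slice 4: Δl = 2.6/cos10.8° = 2.647 m; N'_4 = 151·cos10.8° − 21·2.647 = 92.7; c'Δl = 42.88; W sinα = 28.3
Slice 5: Δl = 1.7/cos18.4° = 1.792 m; N'_5 = 82·cos18.4° − 24·1.792 = 34.8; c'Δl = 29.02; W sinα = 25.9
Slice 6: Δl = 1.3/cos24.0° = 1.423 m; N'_6 = 50·cos24.0° − 20·1.423 = 17.2; c'Δl = 23.05; W sinα = 20.3
Slice 7: Δl = 3.0/cos32.3° = 3.549 m; N'_7 = 56·cos32.3° − 3·3.549 = 36.7; c'Δl = 57.50; W sinα = 29.9
Σc'Δl = 240.4 kN/m; ΣN' = 344.0 kN/m; ΣW sinα = 98.5 kN/m
Resisting = 240.4 + 344.0·tan21.8° = 240.4 + 137.6 = 378.0 kN/m
FS = 378.0 / 98.5 = 3.838

FS = 3.84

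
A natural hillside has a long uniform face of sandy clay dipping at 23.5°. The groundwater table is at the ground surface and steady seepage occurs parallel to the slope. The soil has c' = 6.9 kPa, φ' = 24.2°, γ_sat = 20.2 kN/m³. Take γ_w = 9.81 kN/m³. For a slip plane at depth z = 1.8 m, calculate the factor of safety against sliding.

FS = 1.05

With seepage parallel to the slope and the water table at the surface, the effective normal stress on the slip plane uses the buoyant unit weight γ' = γ_sat − γ_w while the driving shear stress uses γ_sat:
FS = [c' + γ' z cos²β tanφ'] / [γ_sat z sinβ cosβ]
γ' = 20.2 − 9.81 = 10.39 kN/m³
Numerator = 6.9 + 10.39·1.8·cos²23.5°·tan24.2° = 6.9 + 10.39·1.8·0.8410·0.4494 = 13.969 kPa
Denominator = 20.2·1.8·sin23.5°·cos23.5° = 20.2·1.8·0.3987·0.9171 = 13.296 kPa
FS = 13.969 / 13.296 = 1.051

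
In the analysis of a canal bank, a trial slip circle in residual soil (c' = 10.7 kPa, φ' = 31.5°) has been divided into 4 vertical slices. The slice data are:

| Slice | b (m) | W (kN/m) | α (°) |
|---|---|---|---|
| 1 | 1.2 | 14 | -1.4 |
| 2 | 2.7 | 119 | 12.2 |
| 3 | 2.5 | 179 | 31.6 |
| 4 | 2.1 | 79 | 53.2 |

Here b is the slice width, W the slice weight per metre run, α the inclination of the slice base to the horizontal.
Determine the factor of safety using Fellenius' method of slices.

FS = 1.72

Ordinary method of slices: FS = Σ[c'·Δl_i + (W_i cosα_i)·tanφ'] / Σ W_i sinα_i, with Δl_i = b_i / cosα_i.
Slice 1: Δl = 1.2/cos(-1.4°) = 1.200 m; N'_1 = 14·cos(-1.4°) = 14.0; c'Δl = 12.84; W sinα = -0.3
Slice 2: Δl = 2.7/cos12.2° = 2.762 m; N'_2 = 119·cos12.2° = 116.3; c'Δl = 29.56; W sinα = 25.1
Slice 3: Δl = 2.5/cos31.6° = 2.935 m; N'_3 = 179·cos31.6° = 152.5; c'Δl = 31.41; W sinα = 93.8
Slice 4: Δl = 2.1/cos53.2° = 3.506 m; N'_4 = 79·cos53.2° = 47.3; c'Δl = 37.51; W sinα = 63.3
Σc'Δl = 111.3 kN/m; ΣN' = 330.1 kN/m; ΣW sinα = 181.9 kN/m
Resisting = 111.3 + 330.1·tan31.5° = 111.3 + 202.3 = 313.6 kN/m
FS = 313.6 / 181.9 = 1.724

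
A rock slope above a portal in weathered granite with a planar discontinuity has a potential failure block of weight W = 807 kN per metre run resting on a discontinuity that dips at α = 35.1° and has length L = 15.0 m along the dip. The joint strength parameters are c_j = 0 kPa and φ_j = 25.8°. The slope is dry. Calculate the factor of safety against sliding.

Resolving the block weight along and normal to the plane and applying the Mohr–Coulomb strength on the joint:
N' = W cosα = 807·cos35.1° = 660.2 kN/m
Driving force T = W sinα = 807·sin35.1° = 464.0 kN/m
Resisting force R = c_j·L + N'·tanφ_j = 0·15.0 + 660.2·tan25.8° = 0.0 + 319.2 = 319.2 kN/m
FS = R / T = 319.2 / 464.0 = 0.688

FS = 0.69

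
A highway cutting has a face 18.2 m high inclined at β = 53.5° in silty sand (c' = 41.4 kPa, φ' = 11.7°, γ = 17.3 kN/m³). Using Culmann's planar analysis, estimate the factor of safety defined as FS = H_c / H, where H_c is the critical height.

H_c = (4c'/γ) · sinβ cosφ' / [1 − cos(β − φ')]
    = (4·41.4/17.3) · sin53.5°·cos11.7° / [1 − cos41.8°]
    = 9.572 · 0.7872 / 0.2545 = 29.60 m
FS = H_c / H = 29.60 / 18.2 = 1.627

FS = 1.63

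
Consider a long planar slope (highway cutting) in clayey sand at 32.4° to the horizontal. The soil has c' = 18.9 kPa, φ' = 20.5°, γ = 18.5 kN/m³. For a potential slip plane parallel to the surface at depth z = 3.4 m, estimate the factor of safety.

For an infinite slope with a slip plane parallel to the surface (no pore pressure): FS = [c' + γz cos²β tanφ'] / [γz sinβ cosβ].
γz = 18.5·3.4 = 62.90 kN/m²
Numerator = 18.9 + 62.90·cos²32.4°·tan20.5° = 18.9 + 62.90·0.7129·0.3739 = 35.665 kPa
Denominator = 62.90·sin32.4°·cos32.4° = 62.90·0.5358·0.8443 = 28.457 kPa
FS = 35.665 / 28.457 = 1.253

FS = 1.25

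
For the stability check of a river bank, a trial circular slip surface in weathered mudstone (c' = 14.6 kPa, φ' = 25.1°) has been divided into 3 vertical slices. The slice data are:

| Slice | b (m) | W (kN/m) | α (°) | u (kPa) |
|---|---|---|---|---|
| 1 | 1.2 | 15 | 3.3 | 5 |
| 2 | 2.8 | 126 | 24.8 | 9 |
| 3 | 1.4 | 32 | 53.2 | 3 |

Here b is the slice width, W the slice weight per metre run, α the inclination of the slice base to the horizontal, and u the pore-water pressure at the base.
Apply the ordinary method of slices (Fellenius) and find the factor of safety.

FS = 1.86

Ordinary method of slices: FS = Σ[c'·Δl_i + (W_i cosα_i − u_i·Δl_i)·tanφ'] / Σ W_i sinα_i, with Δl_i = b_i / cosα_i.
Slice 1: Δl = 1.2/cos3.3° = 1.202 m; N'_1 = 15·cos3.3° − 5·1.202 = 9.0; c'Δl = 17.55; W sinα = 0.9
Slice 2: Δl = 2.8/cos24.8° = 3.084 m; N'_2 = 126·cos24.8° − 9·3.084 = 86.6; c'Δl = 45.03; W sinα = 52.9
Slice 3: Δl = 1.4/cos53.2° = 2.337 m; N'_3 = 32·cos53.2° − 3·2.337 = 12.2; c'Δl = 34.12; W sinα = 25.6
Σc'Δl = 96.7 kN/m; ΣN' = 107.7 kN/m; ΣW sinα = 79.3 kN/m
Resisting = 96.7 + 107.7·tan25.1° = 96.7 + 50.5 = 147.2 kN/m
FS = 147.2 / 79.3 = 1.855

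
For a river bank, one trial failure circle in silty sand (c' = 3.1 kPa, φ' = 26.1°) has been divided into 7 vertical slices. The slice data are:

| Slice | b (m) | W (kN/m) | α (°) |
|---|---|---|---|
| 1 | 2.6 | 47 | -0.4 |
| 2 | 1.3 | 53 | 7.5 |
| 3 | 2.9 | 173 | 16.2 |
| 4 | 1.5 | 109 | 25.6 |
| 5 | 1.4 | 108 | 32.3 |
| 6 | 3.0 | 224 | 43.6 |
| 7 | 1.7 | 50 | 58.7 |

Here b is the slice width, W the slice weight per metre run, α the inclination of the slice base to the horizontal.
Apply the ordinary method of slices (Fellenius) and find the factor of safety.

Ordinary method of slices: FS = Σ[c'·Δl_i + (W_i cosα_i)·tanφ'] / Σ W_i sinα_i, with Δl_i = b_i / cosα_i.
Slice 1: Δl = 2.6/cos(-0.4°) = 2.600 m; N'_1 = 47·cos(-0.4°) = 47.0; c'Δl = 8.06; W sinα = -0.3
Slice 2: Δl = 1.3/cos7.5° = 1.311 m; N'_2 = 53·cos7.5° = 52.5; c'Δl = 4.06; W sinα = 6.9
Slice 3: Δl = 2.9/cos16.2° = 3.020 m; N'_3 = 173·cos16.2° = 166.1; c'Δl = 9.36; W sinα = 48.3
Slice 4: Δl = 1.5/cos25.6° = 1.663 m; N'_4 = 109·cos25.6° = 98.3; c'Δl = 5.16; W sinα = 47.1
Slice 5: Δl = 1.4/cos32.3° = 1.656 m; N'_5 = 108·cos32.3° = 91.3; c'Δl = 5.13; W sinα = 57.7
Slice 6: Δl = 3.0/cos43.6° = 4.143 m; N'_6 = 224·cos43.6° = 162.2; c'Δl = 12.84; W sinα = 154.5
Slice 7: Δl = 1.7/cos58.7° = 3.272 m; N'_7 = 50·cos58.7° = 26.0; c'Δl = 10.14; W sinα = 42.7
Σc'Δl = 54.8 kN/m; ΣN' = 643.5 kN/m; ΣW sinα = 356.9 kN/m
Resisting = 54.8 + 643.5·tan26.1° = 54.8 + 315.2 = 370.0 kN/m
FS = 370.0 / 356.9 = 1.037

FS = 1.04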